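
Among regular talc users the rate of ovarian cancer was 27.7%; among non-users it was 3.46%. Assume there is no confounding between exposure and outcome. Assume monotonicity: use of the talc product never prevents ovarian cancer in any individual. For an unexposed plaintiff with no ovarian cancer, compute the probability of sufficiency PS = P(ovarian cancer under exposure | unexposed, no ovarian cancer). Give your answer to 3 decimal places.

PS ≈ 0.251

p₁ = 0.277, p₀ = 0.0346.
Under exogeneity and monotonicity, PS = (p₁ − p₀) / (1 − p₀).
PS = (0.277 − 0.0346) / (1 − 0.0346) = 0.2424 / 0.9654 ≈ 0.2511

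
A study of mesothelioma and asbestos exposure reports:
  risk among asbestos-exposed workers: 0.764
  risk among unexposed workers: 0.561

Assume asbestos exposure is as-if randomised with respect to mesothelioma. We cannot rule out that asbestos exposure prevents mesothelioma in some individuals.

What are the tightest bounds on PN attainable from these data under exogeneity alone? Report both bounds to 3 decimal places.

0.266 ≤ PN ≤ 0.575

Let p₁ = 0.764, p₀ = 0.561.
Under exogeneity alone the bounds on PN are max{0,(p₁−p₀)/p₁} ≤ PN ≤ min{1,(1−p₀)/p₁}.
  lower = (p₁ − p₀)/p₁ = 0.203 / 0.764 ≈ 0.2657
  upper = min{1, (1 − p₀)/p₁} = 0.439 / 0.764 ≈ 0.5746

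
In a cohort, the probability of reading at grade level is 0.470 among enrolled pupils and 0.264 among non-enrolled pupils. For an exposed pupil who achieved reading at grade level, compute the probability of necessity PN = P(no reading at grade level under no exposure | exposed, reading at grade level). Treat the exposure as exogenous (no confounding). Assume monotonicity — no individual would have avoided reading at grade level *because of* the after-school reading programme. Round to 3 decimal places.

PN ≈ 0.438

Let p₁ = 0.47, p₀ = 0.264.
Under exogeneity and monotonicity, PN = (p₁ − p₀) / p₁.
PN = (0.47 − 0.264) / 0.47 = 0.206 / 0.47 ≈ 0.4383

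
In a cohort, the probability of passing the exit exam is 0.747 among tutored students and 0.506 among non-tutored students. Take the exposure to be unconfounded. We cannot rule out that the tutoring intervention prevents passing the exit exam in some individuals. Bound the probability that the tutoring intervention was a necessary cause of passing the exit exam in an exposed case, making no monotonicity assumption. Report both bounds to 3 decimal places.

Let p₁ = 0.747, p₀ = 0.506.
Under exogeneity alone the bounds on PN are max{0,(p₁−p₀)/p₁} ≤ PN ≤ min{1,(1−p₀)/p₁}.
  lower = (p₁ − p₀)/p₁ = 0.241 / 0.747 ≈ 0.3226
  upper = min{1, (1 − p₀)/p₁} = 0.494 / 0.747 ≈ 0.6613

0.323 ≤ PN ≤ 0.661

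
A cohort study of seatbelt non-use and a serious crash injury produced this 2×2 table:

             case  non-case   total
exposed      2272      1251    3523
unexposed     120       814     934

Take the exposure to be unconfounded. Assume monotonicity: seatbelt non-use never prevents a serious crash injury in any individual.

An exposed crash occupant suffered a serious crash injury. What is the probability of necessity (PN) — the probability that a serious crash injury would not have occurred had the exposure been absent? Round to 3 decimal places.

p₁ = P(outcome | exposed) = 2272/3523 = 0.6449
p₀ = P(outcome | unexposed) = 120/934 = 0.12848
Under exogeneity and monotonicity, PN = (p₁ − p₀) / p₁.
PN = (0.6449 − 0.12848) / 0.6449 = 0.51643 / 0.6449 ≈ 0.8008

PN ≈ 0.801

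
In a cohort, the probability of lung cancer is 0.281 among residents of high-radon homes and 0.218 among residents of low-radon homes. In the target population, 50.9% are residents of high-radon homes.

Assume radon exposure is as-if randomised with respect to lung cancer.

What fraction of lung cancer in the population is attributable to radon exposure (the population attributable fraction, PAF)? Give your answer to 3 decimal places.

Let p₁ = 0.281, p₀ = 0.218.
Overall risk P(Y=1) = π·p₁ + (1−π)·p₀ = 0.509×0.281 + 0.491×0.218 = 0.25007.
Under exogeneity, PAF = [P(Y=1) − p₀] / P(Y=1).
PAF = (0.25007 − 0.218) / 0.25007 ≈ 0.1282

PAF ≈ 0.128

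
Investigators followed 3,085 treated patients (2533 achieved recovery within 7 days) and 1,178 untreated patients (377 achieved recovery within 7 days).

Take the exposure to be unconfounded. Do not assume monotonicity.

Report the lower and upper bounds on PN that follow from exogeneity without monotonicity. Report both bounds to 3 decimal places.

0.610 ≤ PN ≤ 0.828

p₁ = P(outcome | exposed) = 2533/3085 = 0.82107
p₀ = P(outcome | unexposed) = 377/1178 = 0.32003
Under exogeneity alone the bounds on PN are max{0,(p₁−p₀)/p₁} ≤ PN ≤ min{1,(1−p₀)/p₁}.
  lower = (p₁ − p₀)/p₁ = 0.50104 / 0.82107 ≈ 0.6102
  upper = min{1, (1 − p₀)/p₁} = 0.67997 / 0.82107 ≈ 0.8281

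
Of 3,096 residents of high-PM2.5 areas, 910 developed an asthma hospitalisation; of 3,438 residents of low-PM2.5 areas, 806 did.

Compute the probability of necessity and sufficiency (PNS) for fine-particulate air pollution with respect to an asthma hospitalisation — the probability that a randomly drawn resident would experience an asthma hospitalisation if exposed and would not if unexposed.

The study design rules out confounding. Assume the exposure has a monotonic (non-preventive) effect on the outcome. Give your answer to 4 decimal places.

PNS ≈ 0.0595

p₁ = P(outcome | exposed) = 910/3096 = 0.29393
p₀ = P(outcome | unexposed) = 806/3438 = 0.23444
Under exogeneity and monotonicity, PNS = p₁ − p₀.
PNS = 0.29393 − 0.23444 = 0.059489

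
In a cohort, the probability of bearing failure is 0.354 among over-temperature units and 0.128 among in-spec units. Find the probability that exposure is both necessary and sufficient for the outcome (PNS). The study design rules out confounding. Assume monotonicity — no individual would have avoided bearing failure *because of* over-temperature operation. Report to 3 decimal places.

Let p₁ = 0.354, p₀ = 0.128.
Under exogeneity and monotonicity, PNS = p₁ − p₀.
PNS = 0.354 − 0.128 = 0.226

PNS ≈ 0.226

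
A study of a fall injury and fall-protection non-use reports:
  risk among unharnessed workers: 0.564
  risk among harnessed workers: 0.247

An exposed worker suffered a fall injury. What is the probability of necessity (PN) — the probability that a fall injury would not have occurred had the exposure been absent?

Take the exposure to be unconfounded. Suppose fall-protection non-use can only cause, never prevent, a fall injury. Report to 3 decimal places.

PN ≈ 0.562

Let p₁ = 0.564, p₀ = 0.247.
Under exogeneity and monotonicity, PN = (p₁ − p₀) / p₁.
PN = (0.564 − 0.247) / 0.564 = 0.317 / 0.564 ≈ 0.5621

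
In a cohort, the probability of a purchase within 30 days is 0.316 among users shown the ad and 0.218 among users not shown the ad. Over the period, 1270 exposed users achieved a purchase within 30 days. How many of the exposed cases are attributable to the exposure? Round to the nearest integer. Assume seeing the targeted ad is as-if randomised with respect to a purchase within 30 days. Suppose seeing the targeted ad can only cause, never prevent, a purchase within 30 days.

Let p₁ = 0.316, p₀ = 0.218.
PN = (p₁ − p₀)/p₁ = (0.316 − 0.218) / 0.316 ≈ 0.31013.
Attributable cases ≈ PN × (exposed cases) = 0.31013 × 1270 ≈ 393.86.

about 394 cases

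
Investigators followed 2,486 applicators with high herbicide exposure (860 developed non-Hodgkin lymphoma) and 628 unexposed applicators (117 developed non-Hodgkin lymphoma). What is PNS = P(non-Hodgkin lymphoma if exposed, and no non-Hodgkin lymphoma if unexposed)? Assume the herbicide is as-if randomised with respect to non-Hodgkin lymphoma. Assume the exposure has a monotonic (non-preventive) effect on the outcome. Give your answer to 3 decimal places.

p₁ = P(outcome | exposed) = 860/2486 = 0.34594
p₀ = P(outcome | unexposed) = 117/628 = 0.18631
Under exogeneity and monotonicity, PNS = p₁ − p₀.
PNS = 0.34594 − 0.18631 = 0.15963

PNS ≈ 0.160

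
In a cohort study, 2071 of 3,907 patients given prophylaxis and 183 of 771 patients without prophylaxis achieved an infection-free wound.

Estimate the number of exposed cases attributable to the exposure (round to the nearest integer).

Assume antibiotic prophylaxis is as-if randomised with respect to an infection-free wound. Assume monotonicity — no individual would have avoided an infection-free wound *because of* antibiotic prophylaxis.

about 1144 cases

p₁ = P(outcome | exposed) = 2071/3907 = 0.53007
p₀ = P(outcome | unexposed) = 183/771 = 0.23735
PN = (p₁ − p₀)/p₁ = (0.53007 − 0.23735) / 0.53007 ≈ 0.55222.
Attributable cases ≈ PN × (exposed cases) = 0.55222 × 2071 ≈ 1143.66.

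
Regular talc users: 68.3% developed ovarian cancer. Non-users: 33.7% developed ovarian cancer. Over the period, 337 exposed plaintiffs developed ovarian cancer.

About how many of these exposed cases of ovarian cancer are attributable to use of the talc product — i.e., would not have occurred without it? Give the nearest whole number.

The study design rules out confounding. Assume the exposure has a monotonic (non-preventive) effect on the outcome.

p₁ = 0.683, p₀ = 0.337.
PN = (p₁ − p₀)/p₁ = (0.683 − 0.337) / 0.683 ≈ 0.50659.
Attributable cases ≈ PN × (exposed cases) = 0.50659 × 337 ≈ 170.72.

about 171 cases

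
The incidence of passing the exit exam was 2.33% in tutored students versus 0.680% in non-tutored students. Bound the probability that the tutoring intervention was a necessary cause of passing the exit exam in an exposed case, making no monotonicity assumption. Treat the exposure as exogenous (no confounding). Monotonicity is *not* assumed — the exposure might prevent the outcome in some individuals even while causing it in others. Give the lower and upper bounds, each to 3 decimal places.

p₁ = 0.0233, p₀ = 0.0068.
Under exogeneity alone the bounds on PN are max{0,(p₁−p₀)/p₁} ≤ PN ≤ min{1,(1−p₀)/p₁}.
  lower = (p₁ − p₀)/p₁ = 0.0165 / 0.0233 ≈ 0.7082
  upper = min{1, (1 − p₀)/p₁} = 0.9932 / 0.0233 ≈ 42.6266 → capped at 1

0.708 ≤ PN ≤ 1.000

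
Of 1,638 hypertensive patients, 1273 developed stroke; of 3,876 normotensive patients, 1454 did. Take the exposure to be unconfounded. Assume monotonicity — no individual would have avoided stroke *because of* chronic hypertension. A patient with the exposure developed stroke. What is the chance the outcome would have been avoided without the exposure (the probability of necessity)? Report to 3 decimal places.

p₁ = P(outcome | exposed) = 1273/1638 = 0.77717
p₀ = P(outcome | unexposed) = 1454/3876 = 0.37513
Under exogeneity and monotonicity, PN = (p₁ − p₀) / p₁.
PN = (0.77717 − 0.37513) / 0.77717 = 0.40204 / 0.77717 ≈ 0.5173

PN ≈ 0.517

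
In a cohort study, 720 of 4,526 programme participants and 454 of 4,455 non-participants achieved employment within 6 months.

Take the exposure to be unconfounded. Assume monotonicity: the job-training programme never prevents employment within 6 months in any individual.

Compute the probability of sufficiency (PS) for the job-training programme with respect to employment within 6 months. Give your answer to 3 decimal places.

PS ≈ 0.064

p₁ = P(outcome | exposed) = 720/4526 = 0.15908
p₀ = P(outcome | unexposed) = 454/4455 = 0.10191
Under exogeneity and monotonicity, PS = (p₁ − p₀) / (1 − p₀).
PS = (0.15908 − 0.10191) / (1 − 0.10191) = 0.057173 / 0.89809 ≈ 0.0637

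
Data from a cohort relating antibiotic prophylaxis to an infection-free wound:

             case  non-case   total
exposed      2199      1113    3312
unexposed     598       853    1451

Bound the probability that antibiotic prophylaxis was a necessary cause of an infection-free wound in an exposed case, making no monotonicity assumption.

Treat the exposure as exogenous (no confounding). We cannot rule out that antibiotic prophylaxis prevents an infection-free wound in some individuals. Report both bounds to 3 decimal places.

p₁ = P(outcome | exposed) = 2199/3312 = 0.66395
p₀ = P(outcome | unexposed) = 598/1451 = 0.41213
Under exogeneity alone the bounds on PN are max{0,(p₁−p₀)/p₁} ≤ PN ≤ min{1,(1−p₀)/p₁}.
  lower = (p₁ − p₀)/p₁ = 0.25182 / 0.66395 ≈ 0.3793
  upper = min{1, (1 − p₀)/p₁} = 0.58787 / 0.66395 ≈ 0.8854

0.379 ≤ PN ≤ 0.885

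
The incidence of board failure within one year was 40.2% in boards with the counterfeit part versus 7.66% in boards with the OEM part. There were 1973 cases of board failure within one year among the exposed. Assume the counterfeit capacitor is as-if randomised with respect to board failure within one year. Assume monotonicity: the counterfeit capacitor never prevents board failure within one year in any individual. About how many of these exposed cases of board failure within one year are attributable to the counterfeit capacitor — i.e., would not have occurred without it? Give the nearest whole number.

p₁ = 0.402, p₀ = 0.0766.
PN = (p₁ − p₀)/p₁ = (0.402 − 0.0766) / 0.402 ≈ 0.80945.
Attributable cases ≈ PN × (exposed cases) = 0.80945 × 1973 ≈ 1597.05.

about 1597 cases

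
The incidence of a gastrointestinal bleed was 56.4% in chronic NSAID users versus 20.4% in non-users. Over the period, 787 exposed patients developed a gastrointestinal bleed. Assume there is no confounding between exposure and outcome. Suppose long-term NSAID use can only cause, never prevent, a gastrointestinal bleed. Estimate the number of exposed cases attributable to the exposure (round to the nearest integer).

about 502 cases

p₁ = 0.564, p₀ = 0.204.
PN = (p₁ − p₀)/p₁ = (0.564 − 0.204) / 0.564 ≈ 0.63830.
Attributable cases ≈ PN × (exposed cases) = 0.63830 × 787 ≈ 502.34.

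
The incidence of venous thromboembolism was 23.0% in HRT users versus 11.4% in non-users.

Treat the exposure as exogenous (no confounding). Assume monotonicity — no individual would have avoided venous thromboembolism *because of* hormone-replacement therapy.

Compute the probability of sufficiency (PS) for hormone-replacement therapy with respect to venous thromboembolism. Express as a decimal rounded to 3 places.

p₁ = 0.23, p₀ = 0.114.
Under exogeneity and monotonicity, PS = (p₁ − p₀) / (1 − p₀).
PS = (0.23 − 0.114) / (1 − 0.114) = 0.116 / 0.886 ≈ 0.1309

PS ≈ 0.131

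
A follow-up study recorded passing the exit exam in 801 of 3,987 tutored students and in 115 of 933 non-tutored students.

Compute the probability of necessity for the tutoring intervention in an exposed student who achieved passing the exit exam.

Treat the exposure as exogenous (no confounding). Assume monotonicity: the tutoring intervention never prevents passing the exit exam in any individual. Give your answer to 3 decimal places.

PN ≈ 0.386

p₁ = P(outcome | exposed) = 801/3987 = 0.2009
p₀ = P(outcome | unexposed) = 115/933 = 0.12326
Under exogeneity and monotonicity, PN = (p₁ − p₀) / p₁.
PN = (0.2009 − 0.12326) / 0.2009 = 0.077645 / 0.2009 ≈ 0.3865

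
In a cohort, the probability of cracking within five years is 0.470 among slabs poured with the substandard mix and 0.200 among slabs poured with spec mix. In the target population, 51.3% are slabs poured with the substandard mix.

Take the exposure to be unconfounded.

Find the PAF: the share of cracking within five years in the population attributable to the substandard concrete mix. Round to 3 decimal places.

PAF ≈ 0.409

Let p₁ = 0.47, p₀ = 0.2.
Overall risk P(Y=1) = π·p₁ + (1−π)·p₀ = 0.513×0.47 + 0.487×0.2 = 0.33851.
Under exogeneity, PAF = [P(Y=1) − p₀] / P(Y=1).
PAF = (0.33851 − 0.2) / 0.33851 ≈ 0.4092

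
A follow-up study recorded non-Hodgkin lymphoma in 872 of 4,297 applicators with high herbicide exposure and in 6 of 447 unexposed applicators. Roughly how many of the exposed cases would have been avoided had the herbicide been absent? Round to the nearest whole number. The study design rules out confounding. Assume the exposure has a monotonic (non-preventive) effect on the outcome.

p₁ = P(outcome | exposed) = 872/4297 = 0.20293
p₀ = P(outcome | unexposed) = 6/447 = 0.013423
PN = (p₁ − p₀)/p₁ = (0.20293 − 0.013423) / 0.20293 ≈ 0.93386.
Attributable cases ≈ PN × (exposed cases) = 0.93386 × 872 ≈ 814.32.

about 814 cases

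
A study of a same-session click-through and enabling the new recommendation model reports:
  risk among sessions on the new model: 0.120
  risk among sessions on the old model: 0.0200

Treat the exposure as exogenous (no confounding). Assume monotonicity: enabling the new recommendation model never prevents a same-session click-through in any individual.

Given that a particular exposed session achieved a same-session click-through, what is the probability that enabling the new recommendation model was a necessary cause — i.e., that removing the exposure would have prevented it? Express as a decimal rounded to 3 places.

Let p₁ = 0.12, p₀ = 0.02.
Under exogeneity and monotonicity, PN = (p₁ − p₀) / p₁.
PN = (0.12 − 0.02) / 0.12 = 0.1 / 0.12 ≈ 0.8333

PN ≈ 0.833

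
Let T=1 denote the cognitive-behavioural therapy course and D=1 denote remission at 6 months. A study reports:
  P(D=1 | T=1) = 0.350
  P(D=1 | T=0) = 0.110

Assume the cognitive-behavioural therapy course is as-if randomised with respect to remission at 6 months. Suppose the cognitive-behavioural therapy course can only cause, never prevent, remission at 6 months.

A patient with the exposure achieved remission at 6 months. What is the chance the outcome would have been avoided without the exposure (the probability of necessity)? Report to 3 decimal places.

Let p₁ = 0.35, p₀ = 0.11.
Under exogeneity and monotonicity, PN = (p₁ − p₀) / p₁.
PN = (0.35 − 0.11) / 0.35 = 0.24 / 0.35 ≈ 0.6857

PN ≈ 0.686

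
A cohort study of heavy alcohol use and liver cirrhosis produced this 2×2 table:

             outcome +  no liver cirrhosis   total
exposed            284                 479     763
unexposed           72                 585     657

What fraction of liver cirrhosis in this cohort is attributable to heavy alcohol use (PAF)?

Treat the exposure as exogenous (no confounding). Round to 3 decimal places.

PAF ≈ 0.563

p₁ = P(outcome | exposed) = 284/763 = 0.37221
p₀ = P(outcome | unexposed) = 72/657 = 0.10959
Exposure prevalence π = 763/1420 = 0.53732; overall risk P(Y=1) = 0.2507.
Under exogeneity, PAF = [P(Y=1) − p₀]/P(Y=1).
PAF = (0.2507 − 0.10959) / 0.2507 ≈ 0.5629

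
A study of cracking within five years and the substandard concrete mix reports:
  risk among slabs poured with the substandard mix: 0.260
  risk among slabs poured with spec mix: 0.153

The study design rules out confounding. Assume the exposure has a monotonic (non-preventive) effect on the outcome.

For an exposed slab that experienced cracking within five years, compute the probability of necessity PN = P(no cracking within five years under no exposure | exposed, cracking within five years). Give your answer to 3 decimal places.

PN ≈ 0.412

Let p₁ = 0.26, p₀ = 0.153.
Under exogeneity and monotonicity, PN = (p₁ − p₀) / p₁.
PN = (0.26 − 0.153) / 0.26 = 0.107 / 0.26 ≈ 0.4115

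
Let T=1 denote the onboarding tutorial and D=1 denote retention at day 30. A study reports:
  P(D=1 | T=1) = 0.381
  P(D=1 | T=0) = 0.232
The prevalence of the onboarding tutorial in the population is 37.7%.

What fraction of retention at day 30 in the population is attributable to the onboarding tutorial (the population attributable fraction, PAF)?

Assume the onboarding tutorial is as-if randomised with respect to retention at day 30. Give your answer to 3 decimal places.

Let p₁ = 0.381, p₀ = 0.232.
Overall risk P(Y=1) = π·p₁ + (1−π)·p₀ = 0.377×0.381 + 0.623×0.232 = 0.28817.
Under exogeneity, PAF = [P(Y=1) − p₀] / P(Y=1).
PAF = (0.28817 − 0.232) / 0.28817 ≈ 0.1949

PAF ≈ 0.195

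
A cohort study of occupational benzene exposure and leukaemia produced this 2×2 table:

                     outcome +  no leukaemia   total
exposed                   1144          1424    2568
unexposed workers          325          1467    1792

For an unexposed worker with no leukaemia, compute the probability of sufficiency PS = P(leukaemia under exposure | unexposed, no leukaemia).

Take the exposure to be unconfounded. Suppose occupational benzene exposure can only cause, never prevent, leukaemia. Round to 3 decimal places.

PS ≈ 0.323

p₁ = P(outcome | exposed) = 1144/2568 = 0.44548
p₀ = P(outcome | unexposed) = 325/1792 = 0.18136
Under exogeneity and monotonicity, PS = (p₁ − p₀) / (1 − p₀).
PS = (0.44548 − 0.18136) / (1 − 0.18136) = 0.26412 / 0.81864 ≈ 0.3226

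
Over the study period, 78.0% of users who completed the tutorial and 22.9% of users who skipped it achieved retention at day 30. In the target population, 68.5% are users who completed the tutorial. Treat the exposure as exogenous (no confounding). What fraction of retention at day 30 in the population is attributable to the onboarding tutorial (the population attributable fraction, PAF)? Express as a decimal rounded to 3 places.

PAF ≈ 0.622

p₁ = 0.78, p₀ = 0.229.
Overall risk P(Y=1) = π·p₁ + (1−π)·p₀ = 0.685×0.78 + 0.315×0.229 = 0.60644.
Under exogeneity, PAF = [P(Y=1) − p₀] / P(Y=1).
PAF = (0.60644 − 0.229) / 0.60644 ≈ 0.6224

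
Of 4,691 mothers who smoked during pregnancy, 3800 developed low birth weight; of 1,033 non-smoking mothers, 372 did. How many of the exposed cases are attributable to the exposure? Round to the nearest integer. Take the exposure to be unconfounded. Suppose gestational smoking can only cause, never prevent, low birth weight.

p₁ = P(outcome | exposed) = 3800/4691 = 0.81006
p₀ = P(outcome | unexposed) = 372/1033 = 0.36012
PN = (p₁ − p₀)/p₁ = (0.81006 − 0.36012) / 0.81006 ≈ 0.55545.
Attributable cases ≈ PN × (exposed cases) = 0.55545 × 3800 ≈ 2110.70.

about 2111 cases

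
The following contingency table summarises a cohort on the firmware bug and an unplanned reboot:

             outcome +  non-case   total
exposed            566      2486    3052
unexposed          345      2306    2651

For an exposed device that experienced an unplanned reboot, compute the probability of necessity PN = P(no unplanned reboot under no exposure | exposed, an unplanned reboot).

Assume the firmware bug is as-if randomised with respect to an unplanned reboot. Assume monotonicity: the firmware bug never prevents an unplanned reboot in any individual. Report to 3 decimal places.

PN ≈ 0.298

p₁ = P(outcome | exposed) = 566/3052 = 0.18545
p₀ = P(outcome | unexposed) = 345/2651 = 0.13014
Under exogeneity and monotonicity, PN = (p₁ − p₀)/p₁.
PN = (0.18545 − 0.13014) / 0.18545 ≈ 0.2983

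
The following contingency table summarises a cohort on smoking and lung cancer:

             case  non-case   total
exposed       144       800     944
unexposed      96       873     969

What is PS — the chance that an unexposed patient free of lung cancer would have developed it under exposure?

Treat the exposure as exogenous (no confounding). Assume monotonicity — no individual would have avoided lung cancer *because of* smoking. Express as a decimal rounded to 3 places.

PS ≈ 0.059

p₁ = P(outcome | exposed) = 144/944 = 0.15254
p₀ = P(outcome | unexposed) = 96/969 = 0.099071
Under exogeneity and monotonicity, PS = (p₁ − p₀) / (1 − p₀).
PS = (0.15254 − 0.099071) / (1 − 0.099071) = 0.053471 / 0.90093 ≈ 0.0594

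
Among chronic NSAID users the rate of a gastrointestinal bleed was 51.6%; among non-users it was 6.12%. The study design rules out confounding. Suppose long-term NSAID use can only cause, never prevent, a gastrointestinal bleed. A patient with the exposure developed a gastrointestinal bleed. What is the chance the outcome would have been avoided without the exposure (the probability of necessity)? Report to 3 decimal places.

PN ≈ 0.881

p₁ = 0.516, p₀ = 0.0612.
Under exogeneity and monotonicity, PN = (p₁ − p₀) / p₁.
PN = (0.516 − 0.0612) / 0.516 = 0.4548 / 0.516 ≈ 0.8814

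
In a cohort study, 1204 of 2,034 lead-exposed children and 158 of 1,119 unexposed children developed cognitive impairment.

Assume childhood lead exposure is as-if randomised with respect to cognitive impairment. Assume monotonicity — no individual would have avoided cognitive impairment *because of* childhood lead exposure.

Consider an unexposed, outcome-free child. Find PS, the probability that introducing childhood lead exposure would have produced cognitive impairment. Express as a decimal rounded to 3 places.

p₁ = P(outcome | exposed) = 1204/2034 = 0.59194
p₀ = P(outcome | unexposed) = 158/1119 = 0.1412
Under exogeneity and monotonicity, PS = (p₁ − p₀) / (1 − p₀).
PS = (0.59194 − 0.1412) / (1 − 0.1412) = 0.45074 / 0.8588 ≈ 0.5248

PS ≈ 0.525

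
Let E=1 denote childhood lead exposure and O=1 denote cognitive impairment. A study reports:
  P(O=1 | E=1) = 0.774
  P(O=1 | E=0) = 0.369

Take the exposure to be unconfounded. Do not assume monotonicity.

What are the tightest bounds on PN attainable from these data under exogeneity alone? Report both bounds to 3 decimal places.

0.523 ≤ PN ≤ 0.815

Let p₁ = 0.774, p₀ = 0.369.
Under exogeneity alone the bounds on PN are max{0,(p₁−p₀)/p₁} ≤ PN ≤ min{1,(1−p₀)/p₁}.
  lower = (p₁ − p₀)/p₁ = 0.405 / 0.774 ≈ 0.5233
  upper = min{1, (1 − p₀)/p₁} = 0.631 / 0.774 ≈ 0.8152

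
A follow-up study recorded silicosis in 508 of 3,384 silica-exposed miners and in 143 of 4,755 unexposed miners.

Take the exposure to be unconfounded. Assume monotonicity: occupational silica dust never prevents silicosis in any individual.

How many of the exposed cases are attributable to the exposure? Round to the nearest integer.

about 406 cases

p₁ = P(outcome | exposed) = 508/3384 = 0.15012
p₀ = P(outcome | unexposed) = 143/4755 = 0.030074
PN = (p₁ − p₀)/p₁ = (0.15012 − 0.030074) / 0.15012 ≈ 0.79967.
Attributable cases ≈ PN × (exposed cases) = 0.79967 × 508 ≈ 406.23.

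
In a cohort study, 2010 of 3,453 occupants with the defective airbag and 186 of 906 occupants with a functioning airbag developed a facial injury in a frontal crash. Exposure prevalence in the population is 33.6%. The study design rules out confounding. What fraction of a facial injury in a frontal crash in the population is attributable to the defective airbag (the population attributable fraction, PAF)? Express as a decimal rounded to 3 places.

p₁ = P(outcome | exposed) = 2010/3453 = 0.5821
p₀ = P(outcome | unexposed) = 186/906 = 0.2053
Overall risk P(Y=1) = π·p₁ + (1−π)·p₀ = 0.336×0.5821 + 0.664×0.2053 = 0.3319.
Under exogeneity, PAF = [P(Y=1) − p₀] / P(Y=1).
PAF = (0.3319 − 0.2053) / 0.3319 ≈ 0.3815

PAF ≈ 0.381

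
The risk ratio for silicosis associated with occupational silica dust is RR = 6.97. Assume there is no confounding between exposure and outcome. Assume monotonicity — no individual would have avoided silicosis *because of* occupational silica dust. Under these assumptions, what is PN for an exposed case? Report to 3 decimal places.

Under exogeneity and monotonicity, PN = (RR − 1) / RR = 1 − 1/RR.
PN = (6.97 − 1) / 6.97 = 5.97 / 6.97 ≈ 0.8565

PN ≈ 0.857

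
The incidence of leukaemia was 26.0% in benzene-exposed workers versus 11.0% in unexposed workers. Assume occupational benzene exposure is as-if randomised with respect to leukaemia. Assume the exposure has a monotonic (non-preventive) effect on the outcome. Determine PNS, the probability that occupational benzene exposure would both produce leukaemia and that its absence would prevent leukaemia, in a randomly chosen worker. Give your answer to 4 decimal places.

PNS ≈ 0.1500

p₁ = 0.26, p₀ = 0.11.
Under exogeneity and monotonicity, PNS = p₁ − p₀.
PNS = 0.26 − 0.11 = 0.15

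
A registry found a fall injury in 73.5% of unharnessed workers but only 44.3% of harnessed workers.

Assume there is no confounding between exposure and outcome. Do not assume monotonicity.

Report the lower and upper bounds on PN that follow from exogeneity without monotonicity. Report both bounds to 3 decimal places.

p₁ = 0.735, p₀ = 0.443.
Under exogeneity alone the bounds on PN are max{0,(p₁−p₀)/p₁} ≤ PN ≤ min{1,(1−p₀)/p₁}.
  lower = (p₁ − p₀)/p₁ = 0.292 / 0.735 ≈ 0.3973
  upper = min{1, (1 − p₀)/p₁} = 0.557 / 0.735 ≈ 0.7578

0.397 ≤ PN ≤ 0.758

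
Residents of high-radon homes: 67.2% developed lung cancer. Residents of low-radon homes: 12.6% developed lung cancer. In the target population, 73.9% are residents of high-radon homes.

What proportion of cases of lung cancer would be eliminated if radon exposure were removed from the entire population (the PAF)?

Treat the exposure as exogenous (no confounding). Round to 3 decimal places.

PAF ≈ 0.762

p₁ = 0.672, p₀ = 0.126.
Overall risk P(Y=1) = π·p₁ + (1−π)·p₀ = 0.739×0.672 + 0.261×0.126 = 0.52949.
Under exogeneity, PAF = [P(Y=1) − p₀] / P(Y=1).
PAF = (0.52949 − 0.126) / 0.52949 ≈ 0.7620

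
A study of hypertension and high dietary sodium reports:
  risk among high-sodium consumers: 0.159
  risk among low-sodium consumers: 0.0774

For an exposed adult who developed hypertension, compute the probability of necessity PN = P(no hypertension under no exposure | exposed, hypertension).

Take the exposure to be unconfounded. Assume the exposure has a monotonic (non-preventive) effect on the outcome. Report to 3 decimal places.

PN ≈ 0.513

Let p₁ = 0.159, p₀ = 0.0774.
Under exogeneity and monotonicity, PN = (p₁ − p₀) / p₁.
PN = (0.159 − 0.0774) / 0.159 = 0.0816 / 0.159 ≈ 0.5132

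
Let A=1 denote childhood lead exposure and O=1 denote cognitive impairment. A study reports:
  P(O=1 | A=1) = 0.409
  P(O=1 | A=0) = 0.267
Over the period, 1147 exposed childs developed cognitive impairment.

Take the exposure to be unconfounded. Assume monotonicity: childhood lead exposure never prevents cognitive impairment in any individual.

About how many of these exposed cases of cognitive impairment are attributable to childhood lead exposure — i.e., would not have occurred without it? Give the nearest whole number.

Let p₁ = 0.409, p₀ = 0.267.
PN = (p₁ − p₀)/p₁ = (0.409 − 0.267) / 0.409 ≈ 0.34719.
Attributable cases ≈ PN × (exposed cases) = 0.34719 × 1147 ≈ 398.22.

about 398 cases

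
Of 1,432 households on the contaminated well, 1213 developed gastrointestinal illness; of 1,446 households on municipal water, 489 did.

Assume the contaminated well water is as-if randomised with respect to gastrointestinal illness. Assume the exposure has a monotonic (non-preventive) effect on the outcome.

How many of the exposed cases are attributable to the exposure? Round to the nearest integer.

about 729 cases

p₁ = P(outcome | exposed) = 1213/1432 = 0.84707
p₀ = P(outcome | unexposed) = 489/1446 = 0.33817
PN = (p₁ − p₀)/p₁ = (0.84707 − 0.33817) / 0.84707 ≈ 0.60077.
Attributable cases ≈ PN × (exposed cases) = 0.60077 × 1213 ≈ 728.73.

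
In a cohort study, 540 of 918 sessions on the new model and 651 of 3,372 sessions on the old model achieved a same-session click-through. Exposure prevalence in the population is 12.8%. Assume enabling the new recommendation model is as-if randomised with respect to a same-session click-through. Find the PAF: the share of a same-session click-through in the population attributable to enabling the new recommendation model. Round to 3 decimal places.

PAF ≈ 0.208

p₁ = P(outcome | exposed) = 540/918 = 0.58824
p₀ = P(outcome | unexposed) = 651/3372 = 0.19306
Overall risk P(Y=1) = π·p₁ + (1−π)·p₀ = 0.128×0.58824 + 0.872×0.19306 = 0.24364.
Under exogeneity, PAF = [P(Y=1) − p₀] / P(Y=1).
PAF = (0.24364 − 0.19306) / 0.24364 ≈ 0.2076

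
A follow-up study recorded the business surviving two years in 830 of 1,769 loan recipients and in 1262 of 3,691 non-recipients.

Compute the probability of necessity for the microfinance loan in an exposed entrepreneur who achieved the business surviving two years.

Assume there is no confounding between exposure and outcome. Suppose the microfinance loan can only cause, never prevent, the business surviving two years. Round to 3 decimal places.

PN ≈ 0.271

p₁ = P(outcome | exposed) = 830/1769 = 0.46919
p₀ = P(outcome | unexposed) = 1262/3691 = 0.34191
Under exogeneity and monotonicity, PN = (p₁ − p₀) / p₁.
PN = (0.46919 − 0.34191) / 0.46919 = 0.12728 / 0.46919 ≈ 0.2713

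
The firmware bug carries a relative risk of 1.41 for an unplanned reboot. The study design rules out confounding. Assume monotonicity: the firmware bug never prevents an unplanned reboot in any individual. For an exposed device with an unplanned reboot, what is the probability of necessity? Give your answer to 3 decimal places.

PN ≈ 0.291

Under exogeneity and monotonicity, PN = (RR − 1) / RR = 1 − 1/RR.
PN = (1.41 − 1) / 1.41 = 0.41 / 1.41 ≈ 0.2908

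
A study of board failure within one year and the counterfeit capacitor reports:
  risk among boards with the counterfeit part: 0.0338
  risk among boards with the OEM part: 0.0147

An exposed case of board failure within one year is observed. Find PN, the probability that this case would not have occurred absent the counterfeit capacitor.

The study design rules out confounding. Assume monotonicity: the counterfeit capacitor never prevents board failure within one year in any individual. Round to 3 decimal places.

PN ≈ 0.565

Let p₁ = 0.0338, p₀ = 0.0147.
Under exogeneity and monotonicity, PN = (p₁ − p₀) / p₁.
PN = (0.0338 − 0.0147) / 0.0338 = 0.0191 / 0.0338 ≈ 0.5651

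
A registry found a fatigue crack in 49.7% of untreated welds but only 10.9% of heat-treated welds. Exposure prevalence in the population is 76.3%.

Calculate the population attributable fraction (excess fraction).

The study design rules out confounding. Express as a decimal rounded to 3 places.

p₁ = 0.497, p₀ = 0.109.
Overall risk P(Y=1) = π·p₁ + (1−π)·p₀ = 0.763×0.497 + 0.237×0.109 = 0.40504.
Under exogeneity, PAF = [P(Y=1) − p₀] / P(Y=1).
PAF = (0.40504 − 0.109) / 0.40504 ≈ 0.7309

PAF ≈ 0.731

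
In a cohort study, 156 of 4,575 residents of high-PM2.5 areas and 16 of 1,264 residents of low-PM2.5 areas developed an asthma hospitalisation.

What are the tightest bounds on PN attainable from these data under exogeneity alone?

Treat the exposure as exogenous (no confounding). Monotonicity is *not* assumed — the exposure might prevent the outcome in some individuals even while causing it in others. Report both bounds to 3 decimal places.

p₁ = P(outcome | exposed) = 156/4575 = 0.034098
p₀ = P(outcome | unexposed) = 16/1264 = 0.012658
Under exogeneity alone the bounds on PN are max{0,(p₁−p₀)/p₁} ≤ PN ≤ min{1,(1−p₀)/p₁}.
  lower = (p₁ − p₀)/p₁ = 0.02144 / 0.034098 ≈ 0.6288
  upper = min{1, (1 − p₀)/p₁} = 0.98734 / 0.034098 ≈ 28.9557 → capped at 1

0.629 ≤ PN ≤ 1.000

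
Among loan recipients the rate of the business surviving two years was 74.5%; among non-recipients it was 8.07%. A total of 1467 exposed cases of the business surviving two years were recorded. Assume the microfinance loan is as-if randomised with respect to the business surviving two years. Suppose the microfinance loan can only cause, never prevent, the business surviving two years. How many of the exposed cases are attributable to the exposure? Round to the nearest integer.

about 1308 cases

p₁ = 0.745, p₀ = 0.0807.
PN = (p₁ − p₀)/p₁ = (0.745 − 0.0807) / 0.745 ≈ 0.89168.
Attributable cases ≈ PN × (exposed cases) = 0.89168 × 1467 ≈ 1308.09.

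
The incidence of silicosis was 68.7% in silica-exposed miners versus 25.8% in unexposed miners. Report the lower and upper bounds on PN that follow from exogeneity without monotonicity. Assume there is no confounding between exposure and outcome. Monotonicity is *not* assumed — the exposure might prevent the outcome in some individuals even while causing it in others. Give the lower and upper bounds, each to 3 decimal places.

0.624 ≤ PN ≤ 1.000

p₁ = 0.687, p₀ = 0.258.
Under exogeneity alone the bounds on PN are max{0,(p₁−p₀)/p₁} ≤ PN ≤ min{1,(1−p₀)/p₁}.
  lower = (p₁ − p₀)/p₁ = 0.429 / 0.687 ≈ 0.6245
  upper = min{1, (1 − p₀)/p₁} = 0.742 / 0.687 ≈ 1.0801 → capped at 1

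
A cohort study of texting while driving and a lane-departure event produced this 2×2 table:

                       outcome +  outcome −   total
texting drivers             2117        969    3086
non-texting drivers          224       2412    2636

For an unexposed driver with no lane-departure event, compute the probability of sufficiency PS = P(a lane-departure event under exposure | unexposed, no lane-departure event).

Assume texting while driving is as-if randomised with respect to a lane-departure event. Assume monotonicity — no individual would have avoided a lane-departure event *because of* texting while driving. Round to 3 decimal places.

p₁ = P(outcome | exposed) = 2117/3086 = 0.686
p₀ = P(outcome | unexposed) = 224/2636 = 0.084977
Under exogeneity and monotonicity, PS = (p₁ − p₀)/(1 − p₀).
PS = (0.686 − 0.084977) / 0.91502 ≈ 0.6568

PS ≈ 0.657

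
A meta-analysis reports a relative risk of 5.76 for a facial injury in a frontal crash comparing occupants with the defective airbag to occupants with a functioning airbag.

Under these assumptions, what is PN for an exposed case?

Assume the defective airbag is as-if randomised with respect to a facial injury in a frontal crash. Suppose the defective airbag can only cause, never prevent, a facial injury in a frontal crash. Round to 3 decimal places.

PN ≈ 0.826

Under exogeneity and monotonicity, PN = (RR − 1) / RR = 1 − 1/RR.
PN = (5.76 − 1) / 5.76 = 4.76 / 5.76 ≈ 0.8264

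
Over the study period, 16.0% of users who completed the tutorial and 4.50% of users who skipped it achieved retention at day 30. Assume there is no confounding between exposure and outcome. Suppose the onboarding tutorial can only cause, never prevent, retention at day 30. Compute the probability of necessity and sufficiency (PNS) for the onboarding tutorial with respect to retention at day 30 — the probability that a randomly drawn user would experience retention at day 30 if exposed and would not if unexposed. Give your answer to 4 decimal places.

p₁ = 0.16, p₀ = 0.045.
Under exogeneity and monotonicity, PNS = p₁ − p₀.
PNS = 0.16 − 0.045 = 0.115

PNS ≈ 0.1150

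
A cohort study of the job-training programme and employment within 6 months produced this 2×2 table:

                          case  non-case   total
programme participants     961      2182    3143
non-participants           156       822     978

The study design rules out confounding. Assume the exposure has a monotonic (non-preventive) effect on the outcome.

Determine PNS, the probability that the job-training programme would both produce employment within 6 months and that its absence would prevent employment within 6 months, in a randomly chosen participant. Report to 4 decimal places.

PNS ≈ 0.1462

p₁ = P(outcome | exposed) = 961/3143 = 0.30576
p₀ = P(outcome | unexposed) = 156/978 = 0.15951
Under exogeneity and monotonicity, PNS = p₁ − p₀.
PNS = 0.30576 − 0.15951 = 0.14625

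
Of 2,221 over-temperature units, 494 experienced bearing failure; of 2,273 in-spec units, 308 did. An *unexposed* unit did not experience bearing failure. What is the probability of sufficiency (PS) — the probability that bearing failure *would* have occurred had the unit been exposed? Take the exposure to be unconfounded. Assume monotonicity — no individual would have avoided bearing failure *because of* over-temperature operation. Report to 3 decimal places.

PS ≈ 0.101

p₁ = P(outcome | exposed) = 494/2221 = 0.22242
p₀ = P(outcome | unexposed) = 308/2273 = 0.1355
Under exogeneity and monotonicity, PS = (p₁ − p₀) / (1 − p₀).
PS = (0.22242 − 0.1355) / (1 − 0.1355) = 0.086919 / 0.8645 ≈ 0.1005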